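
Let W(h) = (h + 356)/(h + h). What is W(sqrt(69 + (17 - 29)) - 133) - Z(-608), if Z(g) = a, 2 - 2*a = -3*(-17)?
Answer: 10977/464 - 89*sqrt(57)/8816 ≈ 23.581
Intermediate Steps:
a = -49/2 (a = 1 - (-3)*(-17)/2 = 1 - 1/2*51 = 1 - 51/2 = -49/2 ≈ -24.500)
Z(g) = -49/2
W(h) = (356 + h)/(2*h) (W(h) = (356 + h)/((2*h)) = (356 + h)*(1/(2*h)) = (356 + h)/(2*h))
W(sqrt(69 + (17 - 29)) - 133) - Z(-608) = (356 + (sqrt(69 + (17 - 29)) - 133))/(2*(sqrt(69 + (17 - 29)) - 133)) - 1*(-49/2) = (356 + (sqrt(69 - 12) - 133))/(2*(sqrt(69 - 12) - 133)) + 49/2 = (356 + (sqrt(57) - 133))/(2*(sqrt(57) - 133)) + 49/2 = (356 + (-133 + sqrt(57)))/(2*(-133 + sqrt(57))) + 49/2 = (223 + sqrt(57))/(2*(-133 + sqrt(57))) + 49/2 = 49/2 + (223 + sqrt(57))/(2*(-133 + sqrt(57)))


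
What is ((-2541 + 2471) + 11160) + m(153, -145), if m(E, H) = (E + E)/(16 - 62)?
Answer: 254917/23 ≈ 11083.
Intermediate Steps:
m(E, H) = -E/23 (m(E, H) = (2*E)/(-46) = (2*E)*(-1/46) = -E/23)
((-2541 + 2471) + 11160) + m(153, -145) = ((-2541 + 2471) + 11160) - 1/23*153 = (-70 + 11160) - 153/23 = 11090 - 153/23 = 254917/23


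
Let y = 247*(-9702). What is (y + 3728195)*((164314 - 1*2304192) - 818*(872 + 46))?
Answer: -3849972994402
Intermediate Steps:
y = -2396394
(y + 3728195)*((164314 - 1*2304192) - 818*(872 + 46)) = (-2396394 + 3728195)*((164314 - 1*2304192) - 818*(872 + 46)) = 1331801*((164314 - 2304192) - 818*918) = 1331801*(-2139878 - 750924) = 1331801*(-2890802) = -3849972994402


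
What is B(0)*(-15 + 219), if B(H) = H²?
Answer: 0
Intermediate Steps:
B(0)*(-15 + 219) = 0²*(-15 + 219) = 0*204 = 0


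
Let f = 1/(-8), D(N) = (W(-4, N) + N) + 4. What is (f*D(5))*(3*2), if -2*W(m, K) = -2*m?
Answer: -15/4 ≈ -3.7500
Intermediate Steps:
W(m, K) = m (W(m, K) = -(-1)*m = m)
D(N) = N (D(N) = (-4 + N) + 4 = N)
f = -⅛ ≈ -0.12500
(f*D(5))*(3*2) = (-⅛*5)*(3*2) = -5/8*6 = -15/4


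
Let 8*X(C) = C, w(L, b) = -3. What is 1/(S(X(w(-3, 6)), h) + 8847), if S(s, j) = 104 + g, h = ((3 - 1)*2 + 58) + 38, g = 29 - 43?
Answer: 1/8937 ≈ 0.00011189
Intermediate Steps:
g = -14
h = 100 (h = (2*2 + 58) + 38 = (4 + 58) + 38 = 62 + 38 = 100)
X(C) = C/8
S(s, j) = 90 (S(s, j) = 104 - 14 = 90)
1/(S(X(w(-3, 6)), h) + 8847) = 1/(90 + 8847) = 1/8937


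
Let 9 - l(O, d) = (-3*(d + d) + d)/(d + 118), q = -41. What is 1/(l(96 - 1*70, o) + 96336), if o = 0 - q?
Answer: 159/15319060 ≈ 1.0379e-5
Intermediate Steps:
o = 41 (o = 0 - 1*(-41) = 0 + 41 = 41)
l(O, d) = 9 + 5*d/(118 + d) (l(O, d) = 9 - (-3*(d + d) + d)/(d + 118) = 9 - (-6*d + d)/(118 + d) = 9 - (-5*d)/(118 + d) = 9 - (-5)*d/(118 + d) = 9 + 5*d/(118 + d))
1/(l(96 - 1*70, o) + 96336) = 1/(2*(531 + 7*41)/(118 + 41) + 96336) = 1/(2*(531 + 287)/159 + 96336) = 1/(2*(1/159)*818 + 96336) = 1/(1636/159 + 96336) = 1/(15319060/159) = 159/15319060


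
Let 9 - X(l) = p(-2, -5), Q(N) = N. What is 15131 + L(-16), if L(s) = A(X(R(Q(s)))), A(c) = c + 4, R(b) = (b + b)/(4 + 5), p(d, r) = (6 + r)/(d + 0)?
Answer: 30289/2 ≈ 15145.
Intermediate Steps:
p(d, r) = (6 + r)/d
R(b) = 2*b/9 (R(b) = (2*b)/9 = (2*b)*(⅑) = 2*b/9)
X(l) = 19/2 (X(l) = 9 - (6 - 5)/(-2) = 9 - (-1)/2 = 9 - 1*(-½) = 9 + ½ = 19/2)
A(c) = 4 + c
L(s) = 27/2 (L(s) = 4 + 19/2 = 27/2)
15131 + L(-16) = 15131 + 27/2 = 30289/2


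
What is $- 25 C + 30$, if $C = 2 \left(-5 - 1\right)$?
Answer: $330$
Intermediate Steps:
$C = -12$ ($C = 2 \left(-6\right) = -12$)
$- 25 C + 30 = \left(-25\right) \left(-12\right) + 30 = 300 + 30 = 330$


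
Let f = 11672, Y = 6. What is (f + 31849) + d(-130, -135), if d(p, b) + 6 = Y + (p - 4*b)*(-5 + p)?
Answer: -11829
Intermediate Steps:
d(p, b) = (-5 + p)*(p - 4*b) (d(p, b) = -6 + (6 + (p - 4*b)*(-5 + p)) = -6 + (6 + (-5 + p)*(p - 4*b)) = (-5 + p)*(p - 4*b))
(f + 31849) + d(-130, -135) = (11672 + 31849) + ((-130)² - 5*(-130) + 20*(-135) - 4*(-135)*(-130)) = 43521 + (16900 + 650 - 2700 - 70200) = 43521 - 55350 = -11829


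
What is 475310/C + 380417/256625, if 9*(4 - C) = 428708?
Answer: -467356871263/55003976000 ≈ -8.4968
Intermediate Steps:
C = -428672/9 (C = 4 - ⅑*428708 = 4 - 428708/9 = -428672/9 ≈ -47630.)
475310/C + 380417/256625 = 475310/(-428672/9) + 380417/256625 = 475310*(-9/428672) + 380417*(1/256625) = -2138895/214336 + 380417/256625 = -467356871263/55003976000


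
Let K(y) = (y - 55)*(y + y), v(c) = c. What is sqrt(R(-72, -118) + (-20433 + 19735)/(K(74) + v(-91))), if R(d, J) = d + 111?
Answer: sqrt(286850541)/2721 ≈ 6.2244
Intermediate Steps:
R(d, J) = 111 + d
K(y) = 2*y*(-55 + y) (K(y) = (-55 + y)*(2*y) = 2*y*(-55 + y))
sqrt(R(-72, -118) + (-20433 + 19735)/(K(74) + v(-91))) = sqrt((111 - 72) + (-20433 + 19735)/(2*74*(-55 + 74) - 91)) = sqrt(39 - 698/(2*74*19 - 91)) = sqrt(39 - 698/(2812 - 91)) = sqrt(39 - 698/2721) = sqrt(105421/2721) = sqrt(286850541)/2721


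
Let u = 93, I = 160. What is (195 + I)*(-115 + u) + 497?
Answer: -7313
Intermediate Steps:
(195 + I)*(-115 + u) + 497 = (195 + 160)*(-115 + 93) + 497 = 355*(-22) + 497 = -7810 + 497 = -7313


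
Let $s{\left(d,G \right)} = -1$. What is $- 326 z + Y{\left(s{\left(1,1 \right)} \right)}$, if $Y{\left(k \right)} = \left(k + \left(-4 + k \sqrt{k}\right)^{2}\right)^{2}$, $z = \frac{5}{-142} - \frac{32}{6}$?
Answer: $\frac{400897}{213} + 224 i \approx 1882.1 + 224.0 i$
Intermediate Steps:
$z = - \frac{2287}{426}$ ($z = 5 \left(- \frac{1}{142}\right) - \frac{16}{3} = - \frac{5}{142} - \frac{16}{3} = - \frac{2287}{426} \approx -5.3685$)
$Y{\left(k \right)} = \left(k + \left(-4 + k^{\frac{3}{2}}\right)^{2}\right)^{2}$
$- 326 z + Y{\left(s{\left(1,1 \right)} \right)} = \left(-326\right) \left(- \frac{2287}{426}\right) + \left(-1 + \left(-4 + \left(-1\right)^{\frac{3}{2}}\right)^{2}\right)^{2} = \frac{372781}{213} + \left(-1 + \left(-4 - i\right)^{2}\right)^{2}$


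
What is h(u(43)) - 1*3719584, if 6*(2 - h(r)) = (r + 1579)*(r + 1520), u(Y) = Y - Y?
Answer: -12358786/3 ≈ -4.1196e+6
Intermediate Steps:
u(Y) = 0
h(r) = 2 - (1520 + r)*(1579 + r)/6 (h(r) = 2 - (r + 1579)*(r + 1520)/6 = 2 - (1579 + r)*(1520 + r)/6 = 2 - (1520 + r)*(1579 + r)/6)
h(u(43)) - 1*3719584 = (-1200034/3 - 1033/2*0 - 1/6*0**2) - 1*3719584 = (-1200034/3 + 0 - 1/6*0) - 3719584 = (-1200034/3 + 0 + 0) - 3719584 = -1200034/3 - 3719584 = -12358786/3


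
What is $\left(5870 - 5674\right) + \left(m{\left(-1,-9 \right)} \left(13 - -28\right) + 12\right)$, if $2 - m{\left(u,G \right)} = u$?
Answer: $331$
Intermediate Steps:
$m{\left(u,G \right)} = 2 - u$
$\left(5870 - 5674\right) + \left(m{\left(-1,-9 \right)} \left(13 - -28\right) + 12\right) = \left(5870 - 5674\right) + \left(\left(2 - -1\right) \left(13 - -28\right) + 12\right) = 196 + \left(\left(2 + 1\right) \left(13 + 28\right) + 12\right) = 196 + \left(3 \cdot 41 + 12\right) = 196 + \left(123 + 12\right) = 196 + 135 = 331$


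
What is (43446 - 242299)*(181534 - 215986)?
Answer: 6850883556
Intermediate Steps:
(43446 - 242299)*(181534 - 215986) = -198853*(-34452) = 6850883556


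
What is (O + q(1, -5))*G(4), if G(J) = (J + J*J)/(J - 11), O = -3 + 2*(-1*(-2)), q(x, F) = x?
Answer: -40/7 ≈ -5.7143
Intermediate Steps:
O = 1 (O = -3 + 2*2 = -3 + 4 = 1)
G(J) = (J + J²)/(-11 + J)
(O + q(1, -5))*G(4) = (1 + 1)*(4*(1 + 4)/(-11 + 4)) = 2*(4*5/(-7)) = 2*(4*(-⅐)*5) = 2*(-20/7) = -40/7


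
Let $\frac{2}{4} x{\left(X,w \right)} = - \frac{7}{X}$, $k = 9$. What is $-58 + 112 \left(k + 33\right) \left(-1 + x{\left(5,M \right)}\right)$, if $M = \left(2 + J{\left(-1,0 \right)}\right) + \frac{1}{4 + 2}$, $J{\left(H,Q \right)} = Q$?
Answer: $- \frac{89666}{5} \approx -17933.0$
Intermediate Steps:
$M = \frac{13}{6}$ ($M = \left(2 + 0\right) + \frac{1}{4 + 2} = 2 + \frac{1}{6} = \frac{13}{6} \approx 2.1667$)
$x{\left(X,w \right)} = - \frac{14}{X}$ ($x{\left(X,w \right)} = 2 \left(- \frac{7}{X}\right) = - \frac{14}{X}$)
$-58 + 112 \left(k + 33\right) \left(-1 + x{\left(5,M \right)}\right) = -58 + 112 \left(9 + 33\right) \left(-1 - \frac{14}{5}\right) = -58 + 112 \cdot 42 \left(-1 - \frac{14}{5}\right) = -58 + 112 \cdot 42 \left(- \frac{19}{5}\right) = -58 + 112 \left(- \frac{798}{5}\right) = -58 - \frac{89376}{5} = - \frac{89666}{5}$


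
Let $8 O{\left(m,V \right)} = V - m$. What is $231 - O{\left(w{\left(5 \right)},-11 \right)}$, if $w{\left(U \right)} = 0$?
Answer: $\frac{1859}{8} \approx 232.38$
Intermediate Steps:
$O{\left(m,V \right)} = - \frac{m}{8} + \frac{V}{8}$ ($O{\left(m,V \right)} = \frac{V - m}{8} = - \frac{m}{8} + \frac{V}{8}$)
$231 - O{\left(w{\left(5 \right)},-11 \right)} = 231 - \left(\left(- \frac{1}{8}\right) 0 + \frac{1}{8} \left(-11\right)\right) = 231 - \left(0 - \frac{11}{8}\right) = 231 - - \frac{11}{8} = 231 + \frac{11}{8} = \frac{1859}{8}$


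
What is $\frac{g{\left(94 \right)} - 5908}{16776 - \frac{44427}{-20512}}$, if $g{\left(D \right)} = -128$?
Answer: $- \frac{41270144}{114717913} \approx -0.35975$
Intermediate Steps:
$\frac{g{\left(94 \right)} - 5908}{16776 - \frac{44427}{-20512}} = \frac{-128 - 5908}{16776 - \frac{44427}{-20512}} = - \frac{6036}{16776 - - \frac{44427}{20512}} = - \frac{6036}{16776 + \frac{44427}{20512}} = - \frac{6036}{\frac{344153739}{20512}} = \left(-6036\right) \frac{20512}{344153739} = - \frac{41270144}{114717913}$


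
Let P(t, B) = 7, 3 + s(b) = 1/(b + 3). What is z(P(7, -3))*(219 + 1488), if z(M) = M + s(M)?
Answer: 69987/10 ≈ 6998.7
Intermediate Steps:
s(b) = -3 + 1/(3 + b) (s(b) = -3 + 1/(b + 3) = -3 + 1/(3 + b))
z(M) = M + (-8 - 3*M)/(3 + M)
z(P(7, -3))*(219 + 1488) = ((-8 + 7²)/(3 + 7))*(219 + 1488) = ((-8 + 49)/10)*1707 = ((⅒)*41)*1707 = (41/10)*1707 = 69987/10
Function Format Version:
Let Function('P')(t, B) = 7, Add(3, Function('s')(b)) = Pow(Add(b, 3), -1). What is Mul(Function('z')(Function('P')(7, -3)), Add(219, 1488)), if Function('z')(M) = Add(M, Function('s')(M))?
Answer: Rational(69987, 10) ≈ 6998.7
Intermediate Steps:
Function('s')(b) = Add(-3, Pow(Add(3, b), -1)) (Function('s')(b) = Add(-3, Pow(Add(b, 3), -1)) = Add(-3, Pow(Add(3, b), -1)))
Function('z')(M) = Add(M, Mul(Pow(Add(3, M), -1), Add(-8, Mul(-3, M))))
Mul(Function('z')(Function('P')(7, -3)), Add(219, 1488)) = Mul(Mul(Pow(Add(3, 7), -1), Add(-8, Pow(7, 2))), Add(219, 1488)) = Mul(Mul(Pow(10, -1), Add(-8, 49)), 1707) = Mul(Mul(Rational(1, 10), 41), 1707) = Mul(Rational(41, 10), 1707) = Rational(69987, 10)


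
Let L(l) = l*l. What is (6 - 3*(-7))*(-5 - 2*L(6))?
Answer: -2079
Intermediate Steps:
L(l) = l**2
(6 - 3*(-7))*(-5 - 2*L(6)) = (6 - 3*(-7))*(-5 - 2*6**2) = (6 + 21)*(-5 - 2*36) = 27*(-5 - 72) = 27*(-77) = -2079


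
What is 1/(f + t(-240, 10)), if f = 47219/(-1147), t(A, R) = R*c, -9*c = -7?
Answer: -10323/344681 ≈ -0.029949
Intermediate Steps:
c = 7/9 (c = -⅑*(-7) = 7/9 ≈ 0.77778)
t(A, R) = 7*R/9 (t(A, R) = R*(7/9) = 7*R/9)
f = -47219/1147 (f = 47219*(-1/1147) = -47219/1147 ≈ -41.167)
1/(f + t(-240, 10)) = 1/(-47219/1147 + (7/9)*10) = 1/(-47219/1147 + 70/9) = 1/(-344681/10323) = -10323/344681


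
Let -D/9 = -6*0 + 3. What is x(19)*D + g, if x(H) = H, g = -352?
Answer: -865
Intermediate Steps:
D = -27 (D = -9*(-6*0 + 3) = -9*(0 + 3) = -9*3 = -27)
x(19)*D + g = 19*(-27) - 352 = -513 - 352 = -865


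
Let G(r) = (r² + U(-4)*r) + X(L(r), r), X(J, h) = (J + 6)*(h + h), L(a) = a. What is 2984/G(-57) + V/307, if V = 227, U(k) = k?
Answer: 3025145/2852337 ≈ 1.0606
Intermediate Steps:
X(J, h) = 2*h*(6 + J) (X(J, h) = (6 + J)*(2*h) = 2*h*(6 + J))
G(r) = r² - 4*r + 2*r*(6 + r) (G(r) = (r² - 4*r) + 2*r*(6 + r) = r² - 4*r + 2*r*(6 + r))
2984/G(-57) + V/307 = 2984/((-57*(8 + 3*(-57)))) + 227/307 = 2984/((-57*(8 - 171))) + 227*(1/307) = 2984/((-57*(-163))) + 227/307 = 2984/9291 + 227/307 = 3025145/2852337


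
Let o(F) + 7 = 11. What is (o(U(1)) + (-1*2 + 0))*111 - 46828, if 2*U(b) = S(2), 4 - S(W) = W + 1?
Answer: -46606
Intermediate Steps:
S(W) = 3 - W (S(W) = 4 - (W + 1) = 4 - (1 + W) = 4 + (-1 - W) = 3 - W)
U(b) = ½ (U(b) = (3 - 1*2)/2 = (3 - 2)/2 = (½)*1 = ½)
o(F) = 4 (o(F) = -7 + 11 = 4)
(o(U(1)) + (-1*2 + 0))*111 - 46828 = (4 + (-1*2 + 0))*111 - 46828 = (4 + (-2 + 0))*111 - 46828 = (4 - 2)*111 - 46828 = 2*111 - 46828 = 222 - 46828 = -46606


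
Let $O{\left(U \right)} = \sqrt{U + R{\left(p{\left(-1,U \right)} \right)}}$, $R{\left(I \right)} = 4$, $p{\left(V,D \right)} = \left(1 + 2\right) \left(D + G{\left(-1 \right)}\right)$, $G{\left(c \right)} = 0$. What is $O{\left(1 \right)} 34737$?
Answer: $34737 \sqrt{5} \approx 77674.0$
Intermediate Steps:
$p{\left(V,D \right)} = 3 D$ ($p{\left(V,D \right)} = \left(1 + 2\right) \left(D + 0\right) = 3 D$)
$O{\left(U \right)} = \sqrt{4 + U}$ ($O{\left(U \right)} = \sqrt{U + 4} = \sqrt{4 + U}$)
$O{\left(1 \right)} 34737 = \sqrt{4 + 1} \cdot 34737 = \sqrt{5} \cdot 34737 = 34737 \sqrt{5}$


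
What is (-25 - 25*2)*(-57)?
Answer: 4275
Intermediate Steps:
(-25 - 25*2)*(-57) = (-25 - 50)*(-57) = -75*(-57) = 4275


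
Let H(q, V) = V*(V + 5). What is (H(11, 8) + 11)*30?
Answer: 3450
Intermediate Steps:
H(q, V) = V*(5 + V)
(H(11, 8) + 11)*30 = (8*(5 + 8) + 11)*30 = (8*13 + 11)*30 = (104 + 11)*30 = 115*30 = 3450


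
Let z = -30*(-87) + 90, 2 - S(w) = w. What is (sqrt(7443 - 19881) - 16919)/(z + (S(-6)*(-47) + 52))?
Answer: -16919/2376 + I*sqrt(1382)/792 ≈ -7.1208 + 0.046938*I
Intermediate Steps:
S(w) = 2 - w
z = 2700 (z = 2610 + 90 = 2700)
(sqrt(7443 - 19881) - 16919)/(z + (S(-6)*(-47) + 52)) = (sqrt(7443 - 19881) - 16919)/(2700 + ((2 - 1*(-6))*(-47) + 52)) = (sqrt(-12438) - 16919)/(2700 + ((2 + 6)*(-47) + 52)) = (3*I*sqrt(1382) - 16919)/(2700 + (8*(-47) + 52)) = (-16919 + 3*I*sqrt(1382))/(2700 + (-376 + 52)) = (-16919 + 3*I*sqrt(1382))/(2700 - 324) = (-16919 + 3*I*sqrt(1382))/2376 = (-16919 + 3*I*sqrt(1382))*(1/2376) = -16919/2376 + I*sqrt(1382)/792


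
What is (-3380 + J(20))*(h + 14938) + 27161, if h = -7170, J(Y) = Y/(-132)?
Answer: -865585247/33 ≈ -2.6230e+7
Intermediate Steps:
J(Y) = -Y/132 (J(Y) = Y*(-1/132) = -Y/132)
(-3380 + J(20))*(h + 14938) + 27161 = (-3380 - 1/132*20)*(-7170 + 14938) + 27161 = (-3380 - 5/33)*7768 + 27161 = -111545/33*7768 + 27161 = -866481560/33 + 27161 = -865585247/33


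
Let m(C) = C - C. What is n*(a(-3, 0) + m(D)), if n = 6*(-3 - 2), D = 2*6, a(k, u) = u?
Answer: 0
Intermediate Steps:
D = 12
m(C) = 0
n = -30 (n = 6*(-5) = -30)
n*(a(-3, 0) + m(D)) = -30*(0 + 0) = -30*0 = 0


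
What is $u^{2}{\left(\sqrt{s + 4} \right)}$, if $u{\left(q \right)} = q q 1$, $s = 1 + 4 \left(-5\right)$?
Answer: $225$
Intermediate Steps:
$s = -19$ ($s = 1 - 20 = -19$)
$u{\left(q \right)} = q^{2}$ ($u{\left(q \right)} = q^{2} \cdot 1 = q^{2}$)
$u^{2}{\left(\sqrt{s + 4} \right)} = \left(\left(\sqrt{-19 + 4}\right)^{2}\right)^{2} = \left(\left(\sqrt{-15}\right)^{2}\right)^{2} = \left(\left(i \sqrt{15}\right)^{2}\right)^{2} = \left(-15\right)^{2} = 225$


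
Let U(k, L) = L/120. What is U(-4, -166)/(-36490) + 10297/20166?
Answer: 1252551421/2452857800 ≈ 0.51065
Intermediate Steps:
U(k, L) = L/120 (U(k, L) = L*(1/120) = L/120)
U(-4, -166)/(-36490) + 10297/20166 = ((1/120)*(-166))/(-36490) + 10297/20166 = -83/60*(-1/36490) + 10297*(1/20166) = 83/2189400 + 10297/20166 = 1252551421/2452857800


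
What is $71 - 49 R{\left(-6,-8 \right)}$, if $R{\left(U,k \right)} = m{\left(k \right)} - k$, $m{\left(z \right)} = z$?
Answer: $71$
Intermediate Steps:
$R{\left(U,k \right)} = 0$ ($R{\left(U,k \right)} = k - k = 0$)
$71 - 49 R{\left(-6,-8 \right)} = 71 - 0 = 71 + 0 = 71$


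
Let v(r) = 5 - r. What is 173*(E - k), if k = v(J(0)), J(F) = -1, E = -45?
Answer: -8823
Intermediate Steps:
k = 6 (k = 5 - 1*(-1) = 5 + 1 = 6)
173*(E - k) = 173*(-45 - 1*6) = 173*(-45 - 6) = 173*(-51) = -8823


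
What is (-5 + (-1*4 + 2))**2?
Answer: 49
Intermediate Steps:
(-5 + (-1*4 + 2))**2 = (-5 + (-4 + 2))**2 = (-5 - 2)**2 = (-7)**2 = 49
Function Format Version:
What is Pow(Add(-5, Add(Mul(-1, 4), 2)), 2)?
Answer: 49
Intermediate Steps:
Pow(Add(-5, Add(Mul(-1, 4), 2)), 2) = Pow(Add(-5, Add(-4, 2)), 2) = Pow(Add(-5, -2), 2) = Pow(-7, 2) = 49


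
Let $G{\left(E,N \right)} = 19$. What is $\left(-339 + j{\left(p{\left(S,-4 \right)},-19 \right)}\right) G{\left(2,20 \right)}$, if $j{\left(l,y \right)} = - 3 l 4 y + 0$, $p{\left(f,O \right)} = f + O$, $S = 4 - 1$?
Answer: $-10773$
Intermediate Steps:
$S = 3$
$p{\left(f,O \right)} = O + f$
$j{\left(l,y \right)} = - 12 l y$ ($j{\left(l,y \right)} = - 12 l y + 0 = - 12 l y$)
$\left(-339 + j{\left(p{\left(S,-4 \right)},-19 \right)}\right) G{\left(2,20 \right)} = \left(-339 - 12 \left(-4 + 3\right) \left(-19\right)\right) 19 = \left(-339 - \left(-12\right) \left(-19\right)\right) 19 = \left(-339 - 228\right) 19 = \left(-567\right) 19 = -10773$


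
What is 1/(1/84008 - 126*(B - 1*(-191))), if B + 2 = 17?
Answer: -84008/2180511647 ≈ -3.8527e-5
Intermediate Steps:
B = 15 (B = -2 + 17 = 15)
1/(1/84008 - 126*(B - 1*(-191))) = 1/(1/84008 - 126*(15 - 1*(-191))) = 1/(1/84008 - 126*(15 + 191)) = 1/(1/84008 - 126*206) = 1/(1/84008 - 25956) = 1/(-2180511647/84008) = -84008/2180511647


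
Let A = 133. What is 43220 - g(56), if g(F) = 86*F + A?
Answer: 38271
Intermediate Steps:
g(F) = 133 + 86*F (g(F) = 86*F + 133 = 133 + 86*F)
43220 - g(56) = 43220 - (133 + 86*56) = 43220 - (133 + 4816) = 43220 - 1*4949 = 43220 - 4949 = 38271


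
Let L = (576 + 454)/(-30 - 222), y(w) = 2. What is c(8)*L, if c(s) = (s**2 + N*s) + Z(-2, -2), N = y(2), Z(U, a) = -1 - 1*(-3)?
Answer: -21115/63 ≈ -335.16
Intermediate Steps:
Z(U, a) = 2 (Z(U, a) = -1 + 3 = 2)
N = 2
L = -515/126 (L = 1030/(-252) = 1030*(-1/252) = -515/126 ≈ -4.0873)
c(s) = 2 + s**2 + 2*s (c(s) = (s**2 + 2*s) + 2 = 2 + s**2 + 2*s)
c(8)*L = (2 + 8**2 + 2*8)*(-515/126) = (2 + 64 + 16)*(-515/126) = 82*(-515/126) = -21115/63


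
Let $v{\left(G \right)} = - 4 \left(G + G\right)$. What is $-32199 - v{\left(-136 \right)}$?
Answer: $-33287$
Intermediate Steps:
$v{\left(G \right)} = - 8 G$ ($v{\left(G \right)} = - 4 \cdot 2 G = - 8 G$)
$-32199 - v{\left(-136 \right)} = -32199 - \left(-8\right) \left(-136\right) = -32199 - 1088 = -33287$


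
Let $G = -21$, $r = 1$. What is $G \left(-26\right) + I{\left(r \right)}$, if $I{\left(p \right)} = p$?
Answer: $547$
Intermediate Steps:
$G \left(-26\right) + I{\left(r \right)} = \left(-21\right) \left(-26\right) + 1 = 546 + 1 = 547$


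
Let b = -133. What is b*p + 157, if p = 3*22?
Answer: -8621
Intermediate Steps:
p = 66
b*p + 157 = -133*66 + 157 = -8778 + 157 = -8621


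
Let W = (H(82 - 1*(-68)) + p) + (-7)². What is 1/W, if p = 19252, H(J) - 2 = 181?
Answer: 1/19484 ≈ 5.1324e-5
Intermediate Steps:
H(J) = 183 (H(J) = 2 + 181 = 183)
W = 19484 (W = (183 + 19252) + (-7)² = 19435 + 49 = 19484)
1/W = 1/19484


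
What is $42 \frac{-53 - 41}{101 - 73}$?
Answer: $-141$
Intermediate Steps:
$42 \frac{-53 - 41}{101 - 73} = 42 \left(- \frac{94}{28}\right) = 42 \left(\left(-94\right) \frac{1}{28}\right) = 42 \left(- \frac{47}{14}\right) = -141$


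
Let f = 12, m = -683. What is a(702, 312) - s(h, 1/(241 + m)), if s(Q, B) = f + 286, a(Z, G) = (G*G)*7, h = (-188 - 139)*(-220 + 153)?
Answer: 681110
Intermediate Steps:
h = 21909 (h = -327*(-67) = 21909)
a(Z, G) = 7*G² (a(Z, G) = G²*7 = 7*G²)
s(Q, B) = 298 (s(Q, B) = 12 + 286 = 298)
a(702, 312) - s(h, 1/(241 + m)) = 7*312² - 1*298 = 7*97344 - 298 = 681408 - 298 = 681110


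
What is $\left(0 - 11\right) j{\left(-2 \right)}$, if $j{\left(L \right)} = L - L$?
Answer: $0$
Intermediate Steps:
$j{\left(L \right)} = 0$
$\left(0 - 11\right) j{\left(-2 \right)} = \left(0 - 11\right) 0 = \left(-11\right) 0 = 0$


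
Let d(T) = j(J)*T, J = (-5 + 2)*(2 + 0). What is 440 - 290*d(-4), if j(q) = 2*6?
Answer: 14360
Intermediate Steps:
J = -6 (J = -3*2 = -6)
j(q) = 12
d(T) = 12*T
440 - 290*d(-4) = 440 - 3480*(-4) = 440 - 290*(-48) = 440 + 13920 = 14360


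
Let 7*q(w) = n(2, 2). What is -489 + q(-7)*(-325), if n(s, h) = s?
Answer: -4073/7 ≈ -581.86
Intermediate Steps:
q(w) = 2/7 (q(w) = (⅐)*2 = 2/7)
-489 + q(-7)*(-325) = -489 + (2/7)*(-325) = -489 - 650/7 = -4073/7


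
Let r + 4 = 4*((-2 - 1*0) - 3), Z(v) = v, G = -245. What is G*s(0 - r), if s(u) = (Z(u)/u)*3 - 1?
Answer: -490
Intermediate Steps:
r = -24 (r = -4 + 4*((-2 - 1*0) - 3) = -4 + 4*((-2 + 0) - 3) = -4 + 4*(-2 - 3) = -4 + 4*(-5) = -4 - 20 = -24)
s(u) = 2 (s(u) = (u/u)*3 - 1 = 1*3 - 1 = 3 - 1 = 2)
G*s(0 - r) = -245*2 = -490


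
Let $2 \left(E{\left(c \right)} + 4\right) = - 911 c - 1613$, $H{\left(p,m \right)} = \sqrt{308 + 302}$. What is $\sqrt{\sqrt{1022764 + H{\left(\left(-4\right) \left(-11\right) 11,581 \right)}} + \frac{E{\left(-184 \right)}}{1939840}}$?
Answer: $\frac{\sqrt{2515775465 + 58796550400 \sqrt{1022764 + \sqrt{610}}}}{242480} \approx 31.802$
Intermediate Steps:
$H{\left(p,m \right)} = \sqrt{610}$
$E{\left(c \right)} = - \frac{1621}{2} - \frac{911 c}{2}$ ($E{\left(c \right)} = -4 + \frac{- 911 c - 1613}{2} = -4 + \frac{-1613 - 911 c}{2} = -4 - \left(\frac{1613}{2} + \frac{911 c}{2}\right) = - \frac{1621}{2} - \frac{911 c}{2}$)
$\sqrt{\sqrt{1022764 + H{\left(\left(-4\right) \left(-11\right) 11,581 \right)}} + \frac{E{\left(-184 \right)}}{1939840}} = \sqrt{\sqrt{1022764 + \sqrt{610}} + \frac{- \frac{1621}{2} - -83812}{1939840}} = \sqrt{\sqrt{1022764 + \sqrt{610}} + \left(- \frac{1621}{2} + 83812\right) \frac{1}{1939840}} = \sqrt{\sqrt{1022764 + \sqrt{610}} + \frac{166003}{2} \cdot \frac{1}{1939840}} = \sqrt{\sqrt{1022764 + \sqrt{610}} + \frac{166003}{3879680}} = \sqrt{\frac{166003}{3879680} + \sqrt{1022764 + \sqrt{610}}}$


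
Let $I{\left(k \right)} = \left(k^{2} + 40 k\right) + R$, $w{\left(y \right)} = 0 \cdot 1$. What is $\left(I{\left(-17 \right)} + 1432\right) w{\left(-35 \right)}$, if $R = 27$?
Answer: $0$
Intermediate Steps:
$w{\left(y \right)} = 0$
$I{\left(k \right)} = 27 + k^{2} + 40 k$ ($I{\left(k \right)} = \left(k^{2} + 40 k\right) + 27 = 27 + k^{2} + 40 k$)
$\left(I{\left(-17 \right)} + 1432\right) w{\left(-35 \right)} = \left(\left(27 + \left(-17\right)^{2} + 40 \left(-17\right)\right) + 1432\right) 0 = \left(\left(27 + 289 - 680\right) + 1432\right) 0 = \left(-364 + 1432\right) 0 = 1068 \cdot 0 = 0$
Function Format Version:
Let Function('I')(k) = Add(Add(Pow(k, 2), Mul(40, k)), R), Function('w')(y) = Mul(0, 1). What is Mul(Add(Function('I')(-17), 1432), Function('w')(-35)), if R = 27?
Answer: 0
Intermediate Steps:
Function('w')(y) = 0
Function('I')(k) = Add(27, Pow(k, 2), Mul(40, k)) (Function('I')(k) = Add(Add(Pow(k, 2), Mul(40, k)), 27) = Add(27, Pow(k, 2), Mul(40, k)))
Mul(Add(Function('I')(-17), 1432), Function('w')(-35)) = Mul(Add(Add(27, Pow(-17, 2), Mul(40, -17)), 1432), 0) = Mul(Add(Add(27, 289, -680), 1432), 0) = Mul(Add(-364, 1432), 0) = Mul(1068, 0) = 0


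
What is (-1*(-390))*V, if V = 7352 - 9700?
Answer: -915720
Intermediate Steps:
V = -2348
(-1*(-390))*V = -1*(-390)*(-2348) = 390*(-2348) = -915720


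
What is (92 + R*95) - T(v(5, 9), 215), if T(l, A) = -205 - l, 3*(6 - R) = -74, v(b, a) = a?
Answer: 9658/3 ≈ 3219.3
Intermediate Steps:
R = 92/3 (R = 6 - ⅓*(-74) = 6 + 74/3 = 92/3 ≈ 30.667)
(92 + R*95) - T(v(5, 9), 215) = (92 + (92/3)*95) - (-205 - 1*9) = (92 + 8740/3) - (-205 - 9) = 9016/3 - 1*(-214) = 9016/3 + 214 = 9658/3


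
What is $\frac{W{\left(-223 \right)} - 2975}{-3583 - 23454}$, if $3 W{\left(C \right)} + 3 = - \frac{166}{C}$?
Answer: $\frac{1990778}{18087753} \approx 0.11006$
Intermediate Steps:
$W{\left(C \right)} = -1 - \frac{166}{3 C}$ ($W{\left(C \right)} = -1 + \frac{\left(-166\right) \frac{1}{C}}{3} = -1 - \frac{166}{3 C}$)
$\frac{W{\left(-223 \right)} - 2975}{-3583 - 23454} = \frac{\frac{- \frac{166}{3} - -223}{-223} - 2975}{-3583 - 23454} = \frac{- \frac{- \frac{166}{3} + 223}{223} - 2975}{-27037} = \left(\left(- \frac{1}{223}\right) \frac{503}{3} - 2975\right) \left(- \frac{1}{27037}\right) = \left(- \frac{503}{669} - 2975\right) \left(- \frac{1}{27037}\right) = \left(- \frac{1990778}{669}\right) \left(- \frac{1}{27037}\right) = \frac{1990778}{18087753}$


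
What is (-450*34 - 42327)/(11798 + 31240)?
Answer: -6403/4782 ≈ -1.3390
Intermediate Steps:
(-450*34 - 42327)/(11798 + 31240) = (-15300 - 42327)/43038 = -57627*1/43038 = -6403/4782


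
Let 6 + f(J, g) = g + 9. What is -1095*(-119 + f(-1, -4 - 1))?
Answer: 132495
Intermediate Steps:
f(J, g) = 3 + g (f(J, g) = -6 + (g + 9) = -6 + (9 + g) = 3 + g)
-1095*(-119 + f(-1, -4 - 1)) = -1095*(-119 + (3 + (-4 - 1))) = -1095*(-119 + (3 - 5)) = -1095*(-119 - 2) = -1095*(-121) = 132495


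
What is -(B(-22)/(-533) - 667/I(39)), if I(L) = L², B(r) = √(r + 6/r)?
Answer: 667/1521 + 7*I*√55/5863 ≈ 0.43853 + 0.0088544*I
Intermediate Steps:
-(B(-22)/(-533) - 667/I(39)) = -(√(-22 + 6/(-22))/(-533) - 667/(39²)) = -(√(-22 + 6*(-1/22))*(-1/533) - 667/1521) = -(√(-22 - 3/11)*(-1/533) - 667*1/1521) = -(√(-245/11)*(-1/533) - 667/1521) = -((7*I*√55/11)*(-1/533) - 667/1521) = -(-7*I*√55/5863 - 667/1521) = -(-667/1521 - 7*I*√55/5863) = 667/1521 + 7*I*√55/5863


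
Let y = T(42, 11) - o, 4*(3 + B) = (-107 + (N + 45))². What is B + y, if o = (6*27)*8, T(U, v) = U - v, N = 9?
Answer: -2263/4 ≈ -565.75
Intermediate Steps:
o = 1296 (o = 162*8 = 1296)
B = 2797/4 (B = -3 + (-107 + (9 + 45))²/4 = -3 + (-107 + 54)²/4 = -3 + (¼)*(-53)² = -3 + (¼)*2809 = -3 + 2809/4 = 2797/4 ≈ 699.25)
y = -1265 (y = (42 - 1*11) - 1*1296 = (42 - 11) - 1296 = 31 - 1296 = -1265)
B + y = 2797/4 - 1265 = -2263/4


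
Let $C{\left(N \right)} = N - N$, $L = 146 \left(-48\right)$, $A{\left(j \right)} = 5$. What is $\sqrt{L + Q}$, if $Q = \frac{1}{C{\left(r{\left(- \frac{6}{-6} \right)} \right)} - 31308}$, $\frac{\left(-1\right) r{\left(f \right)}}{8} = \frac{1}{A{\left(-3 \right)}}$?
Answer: $\frac{i \sqrt{1717294401555}}{15654} \approx 83.714 i$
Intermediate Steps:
$r{\left(f \right)} = - \frac{8}{5}$
$L = -7008$
$C{\left(N \right)} = 0$
$Q = - \frac{1}{31308}$ ($Q = \frac{1}{0 - 31308} = \frac{1}{-31308} = - \frac{1}{31308} \approx -3.1941 \cdot 10^{-5}$)
$\sqrt{L + Q} = \sqrt{-7008 - \frac{1}{31308}} = \sqrt{- \frac{219406465}{31308}} = \frac{i \sqrt{1717294401555}}{15654}$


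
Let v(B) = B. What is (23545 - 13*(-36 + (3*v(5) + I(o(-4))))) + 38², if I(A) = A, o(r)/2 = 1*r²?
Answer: 24846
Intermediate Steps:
o(r) = 2*r² (o(r) = 2*(1*r²) = 2*r²)
(23545 - 13*(-36 + (3*v(5) + I(o(-4))))) + 38² = (23545 - 13*(-36 + (3*5 + 2*(-4)²))) + 38² = (23545 - 13*(-36 + (15 + 2*16))) + 1444 = (23545 - 13*(-36 + (15 + 32))) + 1444 = (23545 - 13*(-36 + 47)) + 1444 = (23545 - 13*11) + 1444 = (23545 - 143) + 1444 = 23402 + 1444 = 24846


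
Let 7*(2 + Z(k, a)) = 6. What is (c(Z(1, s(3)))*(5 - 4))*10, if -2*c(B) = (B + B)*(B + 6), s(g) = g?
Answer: 2720/49 ≈ 55.510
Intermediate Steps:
Z(k, a) = -8/7 (Z(k, a) = -2 + (⅐)*6 = -2 + 6/7 = -8/7)
c(B) = -B*(6 + B) (c(B) = -(B + B)*(B + 6)/2 = -2*B*(6 + B)/2 = -B*(6 + B))
(c(Z(1, s(3)))*(5 - 4))*10 = ((-1*(-8/7)*(6 - 8/7))*(5 - 4))*10 = (-1*(-8/7)*34/7*1)*10 = ((272/49)*1)*10 = (272/49)*10 = 2720/49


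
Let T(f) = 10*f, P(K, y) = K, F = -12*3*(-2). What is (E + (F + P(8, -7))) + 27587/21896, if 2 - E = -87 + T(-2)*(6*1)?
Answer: 907933/3128 ≈ 290.26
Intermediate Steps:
F = 72 (F = -36*(-2) = 72)
E = 209 (E = 2 - (-87 + (10*(-2))*(6*1)) = 2 - (-87 - 20*6) = 2 - (-87 - 120) = 2 - 1*(-207) = 2 + 207 = 209)
(E + (F + P(8, -7))) + 27587/21896 = (209 + (72 + 8)) + 27587/21896 = (209 + 80) + 27587*(1/21896) = 289 + 3941/3128 = 907933/3128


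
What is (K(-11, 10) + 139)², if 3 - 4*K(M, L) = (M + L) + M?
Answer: 326041/16 ≈ 20378.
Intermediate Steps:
K(M, L) = ¾ - M/2 - L/4 (K(M, L) = ¾ - ((M + L) + M)/4 = ¾ - ((L + M) + M)/4 = ¾ - (L + 2*M)/4 = ¾ + (-M/2 - L/4) = ¾ - M/2 - L/4)
(K(-11, 10) + 139)² = ((¾ - ½*(-11) - ¼*10) + 139)² = ((¾ + 11/2 - 5/2) + 139)² = (15/4 + 139)² = (571/4)² = 326041/16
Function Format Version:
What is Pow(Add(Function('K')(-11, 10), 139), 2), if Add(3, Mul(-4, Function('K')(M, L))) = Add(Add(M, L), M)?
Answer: Rational(326041, 16) ≈ 20378.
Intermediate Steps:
Function('K')(M, L) = Add(Rational(3, 4), Mul(Rational(-1, 2), M), Mul(Rational(-1, 4), L)) (Function('K')(M, L) = Add(Rational(3, 4), Mul(Rational(-1, 4), Add(Add(M, L), M))) = Add(Rational(3, 4), Mul(Rational(-1, 4), Add(Add(L, M), M))) = Add(Rational(3, 4), Mul(Rational(-1, 4), Add(L, Mul(2, M)))) = Add(Rational(3, 4), Add(Mul(Rational(-1, 2), M), Mul(Rational(-1, 4), L))) = Add(Rational(3, 4), Mul(Rational(-1, 2), M), Mul(Rational(-1, 4), L)))
Pow(Add(Function('K')(-11, 10), 139), 2) = Pow(Add(Add(Rational(3, 4), Mul(Rational(-1, 2), -11), Mul(Rational(-1, 4), 10)), 139), 2) = Pow(Add(Add(Rational(3, 4), Rational(11, 2), Rational(-5, 2)), 139), 2) = Pow(Add(Rational(15, 4), 139), 2) = Pow(Rational(571, 4), 2) = Rational(326041, 16)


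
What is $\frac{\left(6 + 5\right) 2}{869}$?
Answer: $\frac{2}{79} \approx 0.025316$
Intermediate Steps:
$\frac{\left(6 + 5\right) 2}{869} = 11 \cdot 2 \cdot \frac{1}{869} = 22 \cdot \frac{1}{869} = \frac{2}{79}$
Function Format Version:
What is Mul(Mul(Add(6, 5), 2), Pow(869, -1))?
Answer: Rational(2, 79) ≈ 0.025316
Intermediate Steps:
Mul(Mul(Add(6, 5), 2), Pow(869, -1)) = Mul(Mul(11, 2), Rational(1, 869)) = Mul(22, Rational(1, 869)) = Rational(2, 79)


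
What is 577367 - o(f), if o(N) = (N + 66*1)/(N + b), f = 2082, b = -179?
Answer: 1098727253/1903 ≈ 5.7737e+5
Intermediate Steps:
o(N) = (66 + N)/(-179 + N) (o(N) = (N + 66*1)/(N - 179) = (N + 66)/(-179 + N) = (66 + N)/(-179 + N))
577367 - o(f) = 577367 - (66 + 2082)/(-179 + 2082) = 577367 - 2148/1903 = 1098727253/1903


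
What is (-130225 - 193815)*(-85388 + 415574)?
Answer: -106993471440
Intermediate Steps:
(-130225 - 193815)*(-85388 + 415574) = -324040*330186 = -106993471440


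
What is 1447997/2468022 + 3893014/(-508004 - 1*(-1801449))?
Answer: 11480948677973/3192250715790 ≈ 3.5965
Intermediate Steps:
1447997/2468022 + 3893014/(-508004 - 1*(-1801449)) = 1447997*(1/2468022) + 3893014/(-508004 + 1801449) = 1447997/2468022 + 3893014/1293445 = 11480948677973/3192250715790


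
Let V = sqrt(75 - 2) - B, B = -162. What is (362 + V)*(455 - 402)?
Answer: 27772 + 53*sqrt(73) ≈ 28225.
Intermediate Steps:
V = 162 + sqrt(73) (V = sqrt(75 - 2) - 1*(-162) = sqrt(73) + 162 = 162 + sqrt(73) ≈ 170.54)
(362 + V)*(455 - 402) = (362 + (162 + sqrt(73)))*(455 - 402) = (524 + sqrt(73))*53 = 27772 + 53*sqrt(73)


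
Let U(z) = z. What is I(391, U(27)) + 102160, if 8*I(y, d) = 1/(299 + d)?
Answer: 266433281/2608 ≈ 1.0216e+5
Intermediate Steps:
I(y, d) = 1/(8*(299 + d))
I(391, U(27)) + 102160 = 1/(8*(299 + 27)) + 102160 = (1/8)/326 + 102160 = (1/8)*(1/326) + 102160 = 1/2608 + 102160 = 266433281/2608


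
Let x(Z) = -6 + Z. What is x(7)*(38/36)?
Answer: 19/18 ≈ 1.0556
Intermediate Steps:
x(7)*(38/36) = (-6 + 7)*(38/36) = 1*(38*(1/36)) = 1*(19/18) = 19/18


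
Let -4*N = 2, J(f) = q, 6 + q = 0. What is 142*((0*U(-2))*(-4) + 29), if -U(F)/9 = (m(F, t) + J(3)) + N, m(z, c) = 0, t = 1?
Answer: 4118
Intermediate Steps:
q = -6 (q = -6 + 0 = -6)
J(f) = -6
N = -½ (N = -¼*2 = -½ ≈ -0.50000)
U(F) = 117/2 (U(F) = -9*((0 - 6) - ½) = -9*(-6 - ½) = -9*(-13/2) = 117/2)
142*((0*U(-2))*(-4) + 29) = 142*((0*(117/2))*(-4) + 29) = 142*(0*(-4) + 29) = 142*(0 + 29) = 142*29 = 4118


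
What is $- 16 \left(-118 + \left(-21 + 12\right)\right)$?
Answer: $2032$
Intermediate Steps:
$- 16 \left(-118 + \left(-21 + 12\right)\right) = - 16 \left(-118 - 9\right) = \left(-16\right) \left(-127\right) = 2032$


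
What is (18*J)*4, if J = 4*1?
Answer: 288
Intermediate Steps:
J = 4
(18*J)*4 = (18*4)*4 = 72*4 = 288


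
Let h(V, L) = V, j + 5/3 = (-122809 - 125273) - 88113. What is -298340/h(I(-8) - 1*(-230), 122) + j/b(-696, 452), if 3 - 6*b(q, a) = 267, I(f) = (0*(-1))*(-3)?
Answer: 875431/138 ≈ 6343.7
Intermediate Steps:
I(f) = 0 (I(f) = 0*(-3) = 0)
b(q, a) = -44 (b(q, a) = ½ - ⅙*267 = ½ - 89/2 = -44)
j = -1008590/3 (j = -5/3 + ((-122809 - 125273) - 88113) = -5/3 + (-248082 - 88113) = -5/3 - 336195 = -1008590/3 ≈ -3.3620e+5)
-298340/h(I(-8) - 1*(-230), 122) + j/b(-696, 452) = -298340/(0 - 1*(-230)) - 1008590/3/(-44) = -298340/(0 + 230) - 1008590/3*(-1/44) = -298340/230 + 45845/6 = -298340*1/230 + 45845/6 = -29834/23 + 45845/6 = 875431/138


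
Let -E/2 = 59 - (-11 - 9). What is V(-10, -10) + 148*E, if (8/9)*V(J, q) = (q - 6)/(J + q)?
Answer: -233831/10 ≈ -23383.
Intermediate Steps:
V(J, q) = 9*(-6 + q)/(8*(J + q)) (V(J, q) = 9*((q - 6)/(J + q))/8 = 9*((-6 + q)/(J + q))/8 = 9*(-6 + q)/(8*(J + q)))
E = -158 (E = -2*(59 - (-11 - 9)) = -2*(59 - 1*(-20)) = -2*(59 + 20) = -2*79 = -158)
V(-10, -10) + 148*E = 9*(-6 - 10)/(8*(-10 - 10)) + 148*(-158) = (9/8)*(-16)/(-20) - 23384 = (9/8)*(-1/20)*(-16) - 23384 = 9/10 - 23384 = -233831/10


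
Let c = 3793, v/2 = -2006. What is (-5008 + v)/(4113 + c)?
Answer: -4510/3953 ≈ -1.1409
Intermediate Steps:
v = -4012 (v = 2*(-2006) = -4012)
(-5008 + v)/(4113 + c) = (-5008 - 4012)/(4113 + 3793) = -9020/7906 = -9020*1/7906 = -4510/3953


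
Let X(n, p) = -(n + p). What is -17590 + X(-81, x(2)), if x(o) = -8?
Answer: -17501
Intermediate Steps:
X(n, p) = -n - p
-17590 + X(-81, x(2)) = -17590 + (-1*(-81) - 1*(-8)) = -17590 + (81 + 8) = -17590 + 89 = -17501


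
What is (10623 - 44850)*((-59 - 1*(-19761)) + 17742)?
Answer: -1281595788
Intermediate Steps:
(10623 - 44850)*((-59 - 1*(-19761)) + 17742) = -34227*((-59 + 19761) + 17742) = -34227*(19702 + 17742) = -34227*37444 = -1281595788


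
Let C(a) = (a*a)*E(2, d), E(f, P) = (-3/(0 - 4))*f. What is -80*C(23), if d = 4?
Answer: -63480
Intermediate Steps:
E(f, P) = 3*f/4 (E(f, P) = (-3/(-4))*f = (-3*(-1/4))*f = 3*f/4)
C(a) = 3*a**2/2 (C(a) = (a*a)*((3/4)*2) = a**2*(3/2) = 3*a**2/2)
-80*C(23) = -120*23**2 = -120*529 = -80*1587/2 = -63480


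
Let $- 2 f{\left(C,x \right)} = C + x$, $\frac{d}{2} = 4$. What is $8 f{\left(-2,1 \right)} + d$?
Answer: $12$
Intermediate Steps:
$d = 8$ ($d = 2 \cdot 4 = 8$)
$f{\left(C,x \right)} = - \frac{C}{2} - \frac{x}{2}$ ($f{\left(C,x \right)} = - \frac{C + x}{2} = - \frac{C}{2} - \frac{x}{2}$)
$8 f{\left(-2,1 \right)} + d = 8 \left(\left(- \frac{1}{2}\right) \left(-2\right) - \frac{1}{2}\right) + 8 = 8 \left(1 - \frac{1}{2}\right) + 8 = 8 \cdot \frac{1}{2} + 8 = 4 + 8 = 12$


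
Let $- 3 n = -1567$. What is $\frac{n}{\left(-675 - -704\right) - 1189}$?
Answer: $- \frac{1567}{3480} \approx -0.45029$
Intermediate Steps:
$n = \frac{1567}{3}$ ($n = \left(- \frac{1}{3}\right) \left(-1567\right) = \frac{1567}{3} \approx 522.33$)
$\frac{n}{\left(-675 - -704\right) - 1189} = \frac{1567}{3 \left(\left(-675 - -704\right) - 1189\right)} = \frac{1567}{3 \left(\left(-675 + 704\right) - 1189\right)} = \frac{1567}{3 \left(29 - 1189\right)} = \frac{1567}{3 \left(-1160\right)} = \frac{1567}{3} \left(- \frac{1}{1160}\right) = - \frac{1567}{3480}$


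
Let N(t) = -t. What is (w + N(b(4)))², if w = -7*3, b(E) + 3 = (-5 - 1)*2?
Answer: 36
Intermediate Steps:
b(E) = -15 (b(E) = -3 + (-5 - 1)*2 = -3 - 6*2 = -3 - 12 = -15)
w = -21
(w + N(b(4)))² = (-21 - 1*(-15))² = (-21 + 15)² = (-6)² = 36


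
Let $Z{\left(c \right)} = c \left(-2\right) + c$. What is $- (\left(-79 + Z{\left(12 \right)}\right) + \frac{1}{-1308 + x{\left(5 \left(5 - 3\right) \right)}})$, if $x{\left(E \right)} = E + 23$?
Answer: $\frac{116026}{1275} \approx 91.001$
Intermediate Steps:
$Z{\left(c \right)} = - c$ ($Z{\left(c \right)} = - 2 c + c = - c$)
$x{\left(E \right)} = 23 + E$
$- (\left(-79 + Z{\left(12 \right)}\right) + \frac{1}{-1308 + x{\left(5 \left(5 - 3\right) \right)}}) = - (\left(-79 - 12\right) + \frac{1}{-1308 + \left(23 + 5 \left(5 - 3\right)\right)}) = - (\left(-79 - 12\right) + \frac{1}{-1308 + \left(23 + 5 \cdot 2\right)}) = - (-91 + \frac{1}{-1308 + \left(23 + 10\right)}) = - (-91 + \frac{1}{-1308 + 33}) = - (-91 + \frac{1}{-1275}) = - (-91 - \frac{1}{1275}) = \left(-1\right) \left(- \frac{116026}{1275}\right) = \frac{116026}{1275}$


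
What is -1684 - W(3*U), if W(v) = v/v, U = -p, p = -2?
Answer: -1685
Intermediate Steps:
U = 2 (U = -1*(-2) = 2)
W(v) = 1
-1684 - W(3*U) = -1684 - 1*1 = -1684 - 1 = -1685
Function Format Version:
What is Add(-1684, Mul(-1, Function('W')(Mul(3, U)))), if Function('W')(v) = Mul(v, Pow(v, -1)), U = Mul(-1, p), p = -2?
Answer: -1685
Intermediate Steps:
U = 2 (U = Mul(-1, -2) = 2)
Function('W')(v) = 1
Add(-1684, Mul(-1, Function('W')(Mul(3, U)))) = Add(-1684, Mul(-1, 1)) = Add(-1684, -1) = -1685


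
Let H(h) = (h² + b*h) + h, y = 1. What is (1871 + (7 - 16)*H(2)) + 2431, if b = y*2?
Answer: 4212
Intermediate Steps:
b = 2 (b = 1*2 = 2)
H(h) = h² + 3*h (H(h) = (h² + 2*h) + h = h² + 3*h)
(1871 + (7 - 16)*H(2)) + 2431 = (1871 + (7 - 16)*(2*(3 + 2))) + 2431 = (1871 - 18*5) + 2431 = (1871 - 9*10) + 2431 = (1871 - 90) + 2431 = 1781 + 2431 = 4212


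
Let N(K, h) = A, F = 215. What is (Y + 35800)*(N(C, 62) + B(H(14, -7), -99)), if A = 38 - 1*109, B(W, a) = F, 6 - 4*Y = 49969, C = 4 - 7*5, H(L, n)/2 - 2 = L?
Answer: 3356532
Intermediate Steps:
H(L, n) = 4 + 2*L
C = -31 (C = 4 - 35 = -31)
Y = -49963/4 (Y = 3/2 - 1/4*49969 = 3/2 - 49969/4 = -49963/4 ≈ -12491.)
B(W, a) = 215
A = -71 (A = 38 - 109 = -71)
N(K, h) = -71
(Y + 35800)*(N(C, 62) + B(H(14, -7), -99)) = (-49963/4 + 35800)*(-71 + 215) = (93237/4)*144 = 3356532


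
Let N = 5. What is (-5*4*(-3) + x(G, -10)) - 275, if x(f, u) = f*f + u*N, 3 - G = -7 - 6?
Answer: -9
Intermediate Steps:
G = 16 (G = 3 - (-7 - 6) = 3 - 1*(-13) = 3 + 13 = 16)
x(f, u) = f² + 5*u (x(f, u) = f*f + u*5 = f² + 5*u)
(-5*4*(-3) + x(G, -10)) - 275 = (-5*4*(-3) + (16² + 5*(-10))) - 275 = (-20*(-3) + (256 - 50)) - 275 = (60 + 206) - 275 = 266 - 275 = -9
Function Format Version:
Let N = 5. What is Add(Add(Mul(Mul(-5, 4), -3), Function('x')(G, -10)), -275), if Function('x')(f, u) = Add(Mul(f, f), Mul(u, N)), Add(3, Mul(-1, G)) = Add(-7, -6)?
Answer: -9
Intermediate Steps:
G = 16 (G = Add(3, Mul(-1, Add(-7, -6))) = Add(3, Mul(-1, -13)) = Add(3, 13) = 16)
Function('x')(f, u) = Add(Pow(f, 2), Mul(5, u)) (Function('x')(f, u) = Add(Mul(f, f), Mul(u, 5)) = Add(Pow(f, 2), Mul(5, u)))
Add(Add(Mul(Mul(-5, 4), -3), Function('x')(G, -10)), -275) = Add(Add(Mul(Mul(-5, 4), -3), Add(Pow(16, 2), Mul(5, -10))), -275) = Add(Add(Mul(-20, -3), Add(256, -50)), -275) = Add(Add(60, 206), -275) = Add(266, -275) = -9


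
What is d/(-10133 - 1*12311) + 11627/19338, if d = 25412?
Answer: -5237747/9864138 ≈ -0.53099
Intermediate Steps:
d/(-10133 - 1*12311) + 11627/19338 = 25412/(-10133 - 1*12311) + 11627/19338 = 25412/(-10133 - 12311) + 11627*(1/19338) = 25412/(-22444) + 1057/1758 = 25412*(-1/22444) + 1057/1758 = -6353/5611 + 1057/1758 = -5237747/9864138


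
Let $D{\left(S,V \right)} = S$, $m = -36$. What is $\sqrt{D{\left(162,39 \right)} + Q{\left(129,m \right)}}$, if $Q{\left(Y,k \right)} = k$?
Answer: $3 \sqrt{14} \approx 11.225$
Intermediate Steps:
$\sqrt{D{\left(162,39 \right)} + Q{\left(129,m \right)}} = \sqrt{162 - 36} = \sqrt{126} = 3 \sqrt{14}$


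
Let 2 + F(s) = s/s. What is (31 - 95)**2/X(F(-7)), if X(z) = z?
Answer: -4096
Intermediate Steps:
F(s) = -1 (F(s) = -2 + s/s = -2 + 1 = -1)
(31 - 95)**2/X(F(-7)) = (31 - 95)**2/(-1) = (-64)**2*(-1) = 4096*(-1) = -4096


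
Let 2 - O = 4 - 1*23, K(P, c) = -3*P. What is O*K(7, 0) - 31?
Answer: -472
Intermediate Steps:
O = 21 (O = 2 - (4 - 1*23) = 2 - (4 - 23) = 2 - 1*(-19) = 2 + 19 = 21)
O*K(7, 0) - 31 = 21*(-3*7) - 31 = 21*(-21) - 31 = -441 - 31 = -472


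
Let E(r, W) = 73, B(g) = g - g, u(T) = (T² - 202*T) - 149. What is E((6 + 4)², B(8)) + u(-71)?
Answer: 19307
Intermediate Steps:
u(T) = -149 + T² - 202*T
B(g) = 0
E((6 + 4)², B(8)) + u(-71) = 73 + (-149 + (-71)² - 202*(-71)) = 73 + (-149 + 5041 + 14342) = 73 + 19234 = 19307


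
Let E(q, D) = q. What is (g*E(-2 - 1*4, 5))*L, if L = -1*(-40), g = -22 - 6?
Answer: 6720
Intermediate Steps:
g = -28
L = 40
(g*E(-2 - 1*4, 5))*L = -28*(-2 - 1*4)*40 = -28*(-2 - 4)*40 = -28*(-6)*40 = 168*40 = 6720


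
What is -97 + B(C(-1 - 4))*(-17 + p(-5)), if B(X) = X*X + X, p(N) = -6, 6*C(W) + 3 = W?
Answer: -965/9 ≈ -107.22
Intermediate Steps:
C(W) = -½ + W/6
B(X) = X + X² (B(X) = X² + X = X + X²)
-97 + B(C(-1 - 4))*(-17 + p(-5)) = -97 + ((-½ + (-1 - 4)/6)*(1 + (-½ + (-1 - 4)/6)))*(-17 - 6) = -97 + ((-½ + (⅙)*(-5))*(1 + (-½ + (⅙)*(-5))))*(-23) = -97 + ((-½ - ⅚)*(1 + (-½ - ⅚)))*(-23) = -97 - 4*(1 - 4/3)/3*(-23) = -97 - 4/3*(-⅓)*(-23) = -97 + (4/9)*(-23) = -97 - 92/9 = -965/9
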